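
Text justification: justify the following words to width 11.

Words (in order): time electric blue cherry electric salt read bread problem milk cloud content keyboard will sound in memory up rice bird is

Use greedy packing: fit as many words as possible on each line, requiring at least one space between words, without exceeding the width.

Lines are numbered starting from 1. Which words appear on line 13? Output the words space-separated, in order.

Answer: up rice

Derivation:
Line 1: ['time'] (min_width=4, slack=7)
Line 2: ['electric'] (min_width=8, slack=3)
Line 3: ['blue', 'cherry'] (min_width=11, slack=0)
Line 4: ['electric'] (min_width=8, slack=3)
Line 5: ['salt', 'read'] (min_width=9, slack=2)
Line 6: ['bread'] (min_width=5, slack=6)
Line 7: ['problem'] (min_width=7, slack=4)
Line 8: ['milk', 'cloud'] (min_width=10, slack=1)
Line 9: ['content'] (min_width=7, slack=4)
Line 10: ['keyboard'] (min_width=8, slack=3)
Line 11: ['will', 'sound'] (min_width=10, slack=1)
Line 12: ['in', 'memory'] (min_width=9, slack=2)
Line 13: ['up', 'rice'] (min_width=7, slack=4)
Line 14: ['bird', 'is'] (min_width=7, slack=4)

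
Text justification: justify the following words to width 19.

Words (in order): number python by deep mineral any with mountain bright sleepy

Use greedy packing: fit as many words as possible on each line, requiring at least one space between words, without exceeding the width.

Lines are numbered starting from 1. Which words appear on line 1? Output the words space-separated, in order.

Answer: number python by

Derivation:
Line 1: ['number', 'python', 'by'] (min_width=16, slack=3)
Line 2: ['deep', 'mineral', 'any'] (min_width=16, slack=3)
Line 3: ['with', 'mountain'] (min_width=13, slack=6)
Line 4: ['bright', 'sleepy'] (min_width=13, slack=6)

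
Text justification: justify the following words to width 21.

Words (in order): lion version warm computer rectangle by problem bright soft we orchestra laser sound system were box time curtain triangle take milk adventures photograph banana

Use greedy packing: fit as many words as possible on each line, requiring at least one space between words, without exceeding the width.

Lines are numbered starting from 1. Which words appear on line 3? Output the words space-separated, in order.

Line 1: ['lion', 'version', 'warm'] (min_width=17, slack=4)
Line 2: ['computer', 'rectangle', 'by'] (min_width=21, slack=0)
Line 3: ['problem', 'bright', 'soft'] (min_width=19, slack=2)
Line 4: ['we', 'orchestra', 'laser'] (min_width=18, slack=3)
Line 5: ['sound', 'system', 'were', 'box'] (min_width=21, slack=0)
Line 6: ['time', 'curtain', 'triangle'] (min_width=21, slack=0)
Line 7: ['take', 'milk', 'adventures'] (min_width=20, slack=1)
Line 8: ['photograph', 'banana'] (min_width=17, slack=4)

Answer: problem bright soft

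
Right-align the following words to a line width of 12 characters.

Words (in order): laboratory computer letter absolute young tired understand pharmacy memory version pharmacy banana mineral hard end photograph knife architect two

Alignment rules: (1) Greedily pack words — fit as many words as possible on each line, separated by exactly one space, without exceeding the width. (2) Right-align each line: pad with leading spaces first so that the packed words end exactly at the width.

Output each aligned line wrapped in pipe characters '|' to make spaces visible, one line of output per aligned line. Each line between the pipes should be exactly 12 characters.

Answer: |  laboratory|
|    computer|
|      letter|
|    absolute|
| young tired|
|  understand|
|    pharmacy|
|      memory|
|     version|
|    pharmacy|
|      banana|
|mineral hard|
|         end|
|  photograph|
|       knife|
|   architect|
|         two|

Derivation:
Line 1: ['laboratory'] (min_width=10, slack=2)
Line 2: ['computer'] (min_width=8, slack=4)
Line 3: ['letter'] (min_width=6, slack=6)
Line 4: ['absolute'] (min_width=8, slack=4)
Line 5: ['young', 'tired'] (min_width=11, slack=1)
Line 6: ['understand'] (min_width=10, slack=2)
Line 7: ['pharmacy'] (min_width=8, slack=4)
Line 8: ['memory'] (min_width=6, slack=6)
Line 9: ['version'] (min_width=7, slack=5)
Line 10: ['pharmacy'] (min_width=8, slack=4)
Line 11: ['banana'] (min_width=6, slack=6)
Line 12: ['mineral', 'hard'] (min_width=12, slack=0)
Line 13: ['end'] (min_width=3, slack=9)
Line 14: ['photograph'] (min_width=10, slack=2)
Line 15: ['knife'] (min_width=5, slack=7)
Line 16: ['architect'] (min_width=9, slack=3)
Line 17: ['two'] (min_width=3, slack=9)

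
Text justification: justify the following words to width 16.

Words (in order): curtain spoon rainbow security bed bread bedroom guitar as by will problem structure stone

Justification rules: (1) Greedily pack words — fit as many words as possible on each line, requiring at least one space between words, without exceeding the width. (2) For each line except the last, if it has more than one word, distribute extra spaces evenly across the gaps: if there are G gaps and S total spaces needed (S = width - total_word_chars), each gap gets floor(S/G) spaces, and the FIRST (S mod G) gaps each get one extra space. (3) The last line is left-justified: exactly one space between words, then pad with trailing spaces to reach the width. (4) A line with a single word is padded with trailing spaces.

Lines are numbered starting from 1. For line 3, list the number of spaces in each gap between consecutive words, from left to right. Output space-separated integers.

Answer: 8

Derivation:
Line 1: ['curtain', 'spoon'] (min_width=13, slack=3)
Line 2: ['rainbow', 'security'] (min_width=16, slack=0)
Line 3: ['bed', 'bread'] (min_width=9, slack=7)
Line 4: ['bedroom', 'guitar'] (min_width=14, slack=2)
Line 5: ['as', 'by', 'will'] (min_width=10, slack=6)
Line 6: ['problem'] (min_width=7, slack=9)
Line 7: ['structure', 'stone'] (min_width=15, slack=1)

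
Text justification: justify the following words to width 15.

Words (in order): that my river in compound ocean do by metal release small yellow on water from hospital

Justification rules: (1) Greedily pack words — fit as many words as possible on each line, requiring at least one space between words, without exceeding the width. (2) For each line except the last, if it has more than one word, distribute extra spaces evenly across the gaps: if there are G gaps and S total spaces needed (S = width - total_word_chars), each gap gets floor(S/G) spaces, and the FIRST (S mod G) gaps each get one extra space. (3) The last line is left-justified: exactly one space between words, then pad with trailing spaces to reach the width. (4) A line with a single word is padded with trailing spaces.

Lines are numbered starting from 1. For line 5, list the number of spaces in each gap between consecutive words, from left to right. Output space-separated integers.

Answer: 1 1

Derivation:
Line 1: ['that', 'my', 'river'] (min_width=13, slack=2)
Line 2: ['in', 'compound'] (min_width=11, slack=4)
Line 3: ['ocean', 'do', 'by'] (min_width=11, slack=4)
Line 4: ['metal', 'release'] (min_width=13, slack=2)
Line 5: ['small', 'yellow', 'on'] (min_width=15, slack=0)
Line 6: ['water', 'from'] (min_width=10, slack=5)
Line 7: ['hospital'] (min_width=8, slack=7)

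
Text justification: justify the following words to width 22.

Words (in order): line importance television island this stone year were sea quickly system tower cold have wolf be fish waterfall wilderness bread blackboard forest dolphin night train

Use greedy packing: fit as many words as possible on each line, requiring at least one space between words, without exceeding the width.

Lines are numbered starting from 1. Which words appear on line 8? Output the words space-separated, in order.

Answer: forest dolphin night

Derivation:
Line 1: ['line', 'importance'] (min_width=15, slack=7)
Line 2: ['television', 'island', 'this'] (min_width=22, slack=0)
Line 3: ['stone', 'year', 'were', 'sea'] (min_width=19, slack=3)
Line 4: ['quickly', 'system', 'tower'] (min_width=20, slack=2)
Line 5: ['cold', 'have', 'wolf', 'be', 'fish'] (min_width=22, slack=0)
Line 6: ['waterfall', 'wilderness'] (min_width=20, slack=2)
Line 7: ['bread', 'blackboard'] (min_width=16, slack=6)
Line 8: ['forest', 'dolphin', 'night'] (min_width=20, slack=2)
Line 9: ['train'] (min_width=5, slack=17)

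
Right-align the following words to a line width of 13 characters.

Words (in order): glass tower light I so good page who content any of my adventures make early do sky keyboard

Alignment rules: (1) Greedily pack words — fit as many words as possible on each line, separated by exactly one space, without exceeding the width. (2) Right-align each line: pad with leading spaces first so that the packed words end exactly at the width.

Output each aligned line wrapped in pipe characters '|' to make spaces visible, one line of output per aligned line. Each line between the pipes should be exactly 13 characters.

Line 1: ['glass', 'tower'] (min_width=11, slack=2)
Line 2: ['light', 'I', 'so'] (min_width=10, slack=3)
Line 3: ['good', 'page', 'who'] (min_width=13, slack=0)
Line 4: ['content', 'any'] (min_width=11, slack=2)
Line 5: ['of', 'my'] (min_width=5, slack=8)
Line 6: ['adventures'] (min_width=10, slack=3)
Line 7: ['make', 'early', 'do'] (min_width=13, slack=0)
Line 8: ['sky', 'keyboard'] (min_width=12, slack=1)

Answer: |  glass tower|
|   light I so|
|good page who|
|  content any|
|        of my|
|   adventures|
|make early do|
| sky keyboard|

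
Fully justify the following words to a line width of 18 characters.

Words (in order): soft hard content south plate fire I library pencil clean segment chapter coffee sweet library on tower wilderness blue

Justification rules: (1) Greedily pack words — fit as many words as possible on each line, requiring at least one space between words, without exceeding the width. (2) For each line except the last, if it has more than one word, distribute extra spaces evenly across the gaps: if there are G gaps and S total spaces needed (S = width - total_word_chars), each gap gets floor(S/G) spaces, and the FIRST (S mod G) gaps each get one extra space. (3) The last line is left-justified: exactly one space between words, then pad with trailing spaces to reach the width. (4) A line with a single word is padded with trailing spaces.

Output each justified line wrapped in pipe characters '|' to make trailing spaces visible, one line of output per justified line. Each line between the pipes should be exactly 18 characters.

Line 1: ['soft', 'hard', 'content'] (min_width=17, slack=1)
Line 2: ['south', 'plate', 'fire', 'I'] (min_width=18, slack=0)
Line 3: ['library', 'pencil'] (min_width=14, slack=4)
Line 4: ['clean', 'segment'] (min_width=13, slack=5)
Line 5: ['chapter', 'coffee'] (min_width=14, slack=4)
Line 6: ['sweet', 'library', 'on'] (min_width=16, slack=2)
Line 7: ['tower', 'wilderness'] (min_width=16, slack=2)
Line 8: ['blue'] (min_width=4, slack=14)

Answer: |soft  hard content|
|south plate fire I|
|library     pencil|
|clean      segment|
|chapter     coffee|
|sweet  library  on|
|tower   wilderness|
|blue              |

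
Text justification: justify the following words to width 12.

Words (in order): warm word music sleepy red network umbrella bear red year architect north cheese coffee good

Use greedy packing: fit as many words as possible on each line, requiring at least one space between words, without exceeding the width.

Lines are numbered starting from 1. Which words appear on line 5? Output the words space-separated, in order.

Line 1: ['warm', 'word'] (min_width=9, slack=3)
Line 2: ['music', 'sleepy'] (min_width=12, slack=0)
Line 3: ['red', 'network'] (min_width=11, slack=1)
Line 4: ['umbrella'] (min_width=8, slack=4)
Line 5: ['bear', 'red'] (min_width=8, slack=4)
Line 6: ['year'] (min_width=4, slack=8)
Line 7: ['architect'] (min_width=9, slack=3)
Line 8: ['north', 'cheese'] (min_width=12, slack=0)
Line 9: ['coffee', 'good'] (min_width=11, slack=1)

Answer: bear red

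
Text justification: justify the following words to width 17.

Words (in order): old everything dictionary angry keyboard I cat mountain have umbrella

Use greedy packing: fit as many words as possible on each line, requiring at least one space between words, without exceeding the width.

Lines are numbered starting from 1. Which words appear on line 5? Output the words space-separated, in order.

Answer: umbrella

Derivation:
Line 1: ['old', 'everything'] (min_width=14, slack=3)
Line 2: ['dictionary', 'angry'] (min_width=16, slack=1)
Line 3: ['keyboard', 'I', 'cat'] (min_width=14, slack=3)
Line 4: ['mountain', 'have'] (min_width=13, slack=4)
Line 5: ['umbrella'] (min_width=8, slack=9)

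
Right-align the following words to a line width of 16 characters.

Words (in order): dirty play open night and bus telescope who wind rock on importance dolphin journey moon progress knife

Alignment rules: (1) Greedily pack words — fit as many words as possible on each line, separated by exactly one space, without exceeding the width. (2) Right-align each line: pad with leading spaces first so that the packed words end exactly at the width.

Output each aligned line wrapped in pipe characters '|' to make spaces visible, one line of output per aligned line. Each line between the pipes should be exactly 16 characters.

Line 1: ['dirty', 'play', 'open'] (min_width=15, slack=1)
Line 2: ['night', 'and', 'bus'] (min_width=13, slack=3)
Line 3: ['telescope', 'who'] (min_width=13, slack=3)
Line 4: ['wind', 'rock', 'on'] (min_width=12, slack=4)
Line 5: ['importance'] (min_width=10, slack=6)
Line 6: ['dolphin', 'journey'] (min_width=15, slack=1)
Line 7: ['moon', 'progress'] (min_width=13, slack=3)
Line 8: ['knife'] (min_width=5, slack=11)

Answer: | dirty play open|
|   night and bus|
|   telescope who|
|    wind rock on|
|      importance|
| dolphin journey|
|   moon progress|
|           knife|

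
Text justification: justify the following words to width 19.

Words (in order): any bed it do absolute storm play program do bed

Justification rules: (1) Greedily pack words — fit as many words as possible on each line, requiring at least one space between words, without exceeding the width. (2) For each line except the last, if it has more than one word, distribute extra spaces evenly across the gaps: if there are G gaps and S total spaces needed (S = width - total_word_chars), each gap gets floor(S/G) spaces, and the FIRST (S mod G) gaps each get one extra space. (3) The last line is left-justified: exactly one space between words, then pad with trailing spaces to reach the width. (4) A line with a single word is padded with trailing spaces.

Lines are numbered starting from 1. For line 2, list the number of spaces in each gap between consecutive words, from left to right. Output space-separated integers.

Line 1: ['any', 'bed', 'it', 'do'] (min_width=13, slack=6)
Line 2: ['absolute', 'storm', 'play'] (min_width=19, slack=0)
Line 3: ['program', 'do', 'bed'] (min_width=14, slack=5)

Answer: 1 1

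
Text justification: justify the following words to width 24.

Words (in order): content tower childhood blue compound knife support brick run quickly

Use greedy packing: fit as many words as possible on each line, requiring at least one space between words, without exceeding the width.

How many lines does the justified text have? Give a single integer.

Answer: 4

Derivation:
Line 1: ['content', 'tower', 'childhood'] (min_width=23, slack=1)
Line 2: ['blue', 'compound', 'knife'] (min_width=19, slack=5)
Line 3: ['support', 'brick', 'run'] (min_width=17, slack=7)
Line 4: ['quickly'] (min_width=7, slack=17)
Total lines: 4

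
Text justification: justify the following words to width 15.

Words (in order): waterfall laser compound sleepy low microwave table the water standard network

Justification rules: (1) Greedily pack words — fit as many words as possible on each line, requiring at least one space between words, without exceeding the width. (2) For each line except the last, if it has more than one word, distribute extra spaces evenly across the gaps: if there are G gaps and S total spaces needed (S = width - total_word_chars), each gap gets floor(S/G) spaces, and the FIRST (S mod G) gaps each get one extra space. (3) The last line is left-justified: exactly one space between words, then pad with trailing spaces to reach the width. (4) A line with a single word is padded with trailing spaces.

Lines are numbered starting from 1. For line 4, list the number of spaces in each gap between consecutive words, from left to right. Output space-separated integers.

Line 1: ['waterfall', 'laser'] (min_width=15, slack=0)
Line 2: ['compound', 'sleepy'] (min_width=15, slack=0)
Line 3: ['low', 'microwave'] (min_width=13, slack=2)
Line 4: ['table', 'the', 'water'] (min_width=15, slack=0)
Line 5: ['standard'] (min_width=8, slack=7)
Line 6: ['network'] (min_width=7, slack=8)

Answer: 1 1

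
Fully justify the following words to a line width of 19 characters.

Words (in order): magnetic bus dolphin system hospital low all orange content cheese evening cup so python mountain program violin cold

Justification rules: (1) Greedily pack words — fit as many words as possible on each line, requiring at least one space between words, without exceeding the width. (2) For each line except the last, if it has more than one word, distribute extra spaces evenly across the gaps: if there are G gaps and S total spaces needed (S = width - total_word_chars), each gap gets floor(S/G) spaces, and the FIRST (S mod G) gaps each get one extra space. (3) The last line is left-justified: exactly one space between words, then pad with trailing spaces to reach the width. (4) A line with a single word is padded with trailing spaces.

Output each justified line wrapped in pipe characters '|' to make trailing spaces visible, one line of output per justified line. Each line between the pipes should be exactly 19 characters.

Answer: |magnetic        bus|
|dolphin      system|
|hospital   low  all|
|orange      content|
|cheese  evening cup|
|so  python mountain|
|program violin cold|

Derivation:
Line 1: ['magnetic', 'bus'] (min_width=12, slack=7)
Line 2: ['dolphin', 'system'] (min_width=14, slack=5)
Line 3: ['hospital', 'low', 'all'] (min_width=16, slack=3)
Line 4: ['orange', 'content'] (min_width=14, slack=5)
Line 5: ['cheese', 'evening', 'cup'] (min_width=18, slack=1)
Line 6: ['so', 'python', 'mountain'] (min_width=18, slack=1)
Line 7: ['program', 'violin', 'cold'] (min_width=19, slack=0)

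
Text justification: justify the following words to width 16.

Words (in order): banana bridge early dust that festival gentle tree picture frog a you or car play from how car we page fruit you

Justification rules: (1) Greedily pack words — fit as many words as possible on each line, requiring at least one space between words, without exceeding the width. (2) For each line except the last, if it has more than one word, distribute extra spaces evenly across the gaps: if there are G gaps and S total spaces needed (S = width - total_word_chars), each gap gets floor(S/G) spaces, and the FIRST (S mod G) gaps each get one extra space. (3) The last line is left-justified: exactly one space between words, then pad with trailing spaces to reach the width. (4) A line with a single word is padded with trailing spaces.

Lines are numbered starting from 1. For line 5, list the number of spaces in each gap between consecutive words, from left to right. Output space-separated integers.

Line 1: ['banana', 'bridge'] (min_width=13, slack=3)
Line 2: ['early', 'dust', 'that'] (min_width=15, slack=1)
Line 3: ['festival', 'gentle'] (min_width=15, slack=1)
Line 4: ['tree', 'picture'] (min_width=12, slack=4)
Line 5: ['frog', 'a', 'you', 'or'] (min_width=13, slack=3)
Line 6: ['car', 'play', 'from'] (min_width=13, slack=3)
Line 7: ['how', 'car', 'we', 'page'] (min_width=15, slack=1)
Line 8: ['fruit', 'you'] (min_width=9, slack=7)

Answer: 2 2 2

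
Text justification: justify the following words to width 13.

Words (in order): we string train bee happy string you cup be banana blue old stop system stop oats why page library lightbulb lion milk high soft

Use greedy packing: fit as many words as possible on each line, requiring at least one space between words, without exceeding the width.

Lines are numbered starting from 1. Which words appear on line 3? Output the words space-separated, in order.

Line 1: ['we', 'string'] (min_width=9, slack=4)
Line 2: ['train', 'bee'] (min_width=9, slack=4)
Line 3: ['happy', 'string'] (min_width=12, slack=1)
Line 4: ['you', 'cup', 'be'] (min_width=10, slack=3)
Line 5: ['banana', 'blue'] (min_width=11, slack=2)
Line 6: ['old', 'stop'] (min_width=8, slack=5)
Line 7: ['system', 'stop'] (min_width=11, slack=2)
Line 8: ['oats', 'why', 'page'] (min_width=13, slack=0)
Line 9: ['library'] (min_width=7, slack=6)
Line 10: ['lightbulb'] (min_width=9, slack=4)
Line 11: ['lion', 'milk'] (min_width=9, slack=4)
Line 12: ['high', 'soft'] (min_width=9, slack=4)

Answer: happy string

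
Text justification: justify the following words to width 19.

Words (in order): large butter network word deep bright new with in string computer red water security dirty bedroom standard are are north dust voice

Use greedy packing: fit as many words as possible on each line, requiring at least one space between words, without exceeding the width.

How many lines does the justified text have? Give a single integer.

Answer: 8

Derivation:
Line 1: ['large', 'butter'] (min_width=12, slack=7)
Line 2: ['network', 'word', 'deep'] (min_width=17, slack=2)
Line 3: ['bright', 'new', 'with', 'in'] (min_width=18, slack=1)
Line 4: ['string', 'computer', 'red'] (min_width=19, slack=0)
Line 5: ['water', 'security'] (min_width=14, slack=5)
Line 6: ['dirty', 'bedroom'] (min_width=13, slack=6)
Line 7: ['standard', 'are', 'are'] (min_width=16, slack=3)
Line 8: ['north', 'dust', 'voice'] (min_width=16, slack=3)
Total lines: 8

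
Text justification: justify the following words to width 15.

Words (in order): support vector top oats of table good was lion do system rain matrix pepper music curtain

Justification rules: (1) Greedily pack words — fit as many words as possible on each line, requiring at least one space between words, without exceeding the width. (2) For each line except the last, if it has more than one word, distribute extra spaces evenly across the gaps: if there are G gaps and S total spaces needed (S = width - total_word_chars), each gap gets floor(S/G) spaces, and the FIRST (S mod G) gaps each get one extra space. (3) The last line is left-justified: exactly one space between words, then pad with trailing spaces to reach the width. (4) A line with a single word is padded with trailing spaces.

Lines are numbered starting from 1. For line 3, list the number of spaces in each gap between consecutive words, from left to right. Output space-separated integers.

Answer: 2 1

Derivation:
Line 1: ['support', 'vector'] (min_width=14, slack=1)
Line 2: ['top', 'oats', 'of'] (min_width=11, slack=4)
Line 3: ['table', 'good', 'was'] (min_width=14, slack=1)
Line 4: ['lion', 'do', 'system'] (min_width=14, slack=1)
Line 5: ['rain', 'matrix'] (min_width=11, slack=4)
Line 6: ['pepper', 'music'] (min_width=12, slack=3)
Line 7: ['curtain'] (min_width=7, slack=8)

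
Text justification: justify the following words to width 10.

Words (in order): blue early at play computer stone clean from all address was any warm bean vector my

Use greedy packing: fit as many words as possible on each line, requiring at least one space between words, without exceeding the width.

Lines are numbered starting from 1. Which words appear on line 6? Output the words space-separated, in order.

Answer: all

Derivation:
Line 1: ['blue', 'early'] (min_width=10, slack=0)
Line 2: ['at', 'play'] (min_width=7, slack=3)
Line 3: ['computer'] (min_width=8, slack=2)
Line 4: ['stone'] (min_width=5, slack=5)
Line 5: ['clean', 'from'] (min_width=10, slack=0)
Line 6: ['all'] (min_width=3, slack=7)
Line 7: ['address'] (min_width=7, slack=3)
Line 8: ['was', 'any'] (min_width=7, slack=3)
Line 9: ['warm', 'bean'] (min_width=9, slack=1)
Line 10: ['vector', 'my'] (min_width=9, slack=1)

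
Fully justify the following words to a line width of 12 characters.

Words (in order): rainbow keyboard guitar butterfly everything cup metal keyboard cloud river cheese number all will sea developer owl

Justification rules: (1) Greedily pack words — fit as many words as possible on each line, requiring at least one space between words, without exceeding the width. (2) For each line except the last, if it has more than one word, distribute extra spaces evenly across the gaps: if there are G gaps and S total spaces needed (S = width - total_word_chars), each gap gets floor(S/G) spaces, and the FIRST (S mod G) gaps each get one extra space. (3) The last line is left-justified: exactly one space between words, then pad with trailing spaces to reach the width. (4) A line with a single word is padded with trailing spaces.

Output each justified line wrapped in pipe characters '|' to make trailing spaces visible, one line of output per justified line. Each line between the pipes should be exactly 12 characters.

Answer: |rainbow     |
|keyboard    |
|guitar      |
|butterfly   |
|everything  |
|cup    metal|
|keyboard    |
|cloud  river|
|cheese      |
|number   all|
|will     sea|
|developer   |
|owl         |

Derivation:
Line 1: ['rainbow'] (min_width=7, slack=5)
Line 2: ['keyboard'] (min_width=8, slack=4)
Line 3: ['guitar'] (min_width=6, slack=6)
Line 4: ['butterfly'] (min_width=9, slack=3)
Line 5: ['everything'] (min_width=10, slack=2)
Line 6: ['cup', 'metal'] (min_width=9, slack=3)
Line 7: ['keyboard'] (min_width=8, slack=4)
Line 8: ['cloud', 'river'] (min_width=11, slack=1)
Line 9: ['cheese'] (min_width=6, slack=6)
Line 10: ['number', 'all'] (min_width=10, slack=2)
Line 11: ['will', 'sea'] (min_width=8, slack=4)
Line 12: ['developer'] (min_width=9, slack=3)
Line 13: ['owl'] (min_width=3, slack=9)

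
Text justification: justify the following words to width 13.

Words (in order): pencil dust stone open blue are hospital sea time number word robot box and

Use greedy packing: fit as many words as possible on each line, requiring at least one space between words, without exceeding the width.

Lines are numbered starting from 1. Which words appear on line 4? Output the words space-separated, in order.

Line 1: ['pencil', 'dust'] (min_width=11, slack=2)
Line 2: ['stone', 'open'] (min_width=10, slack=3)
Line 3: ['blue', 'are'] (min_width=8, slack=5)
Line 4: ['hospital', 'sea'] (min_width=12, slack=1)
Line 5: ['time', 'number'] (min_width=11, slack=2)
Line 6: ['word', 'robot'] (min_width=10, slack=3)
Line 7: ['box', 'and'] (min_width=7, slack=6)

Answer: hospital sea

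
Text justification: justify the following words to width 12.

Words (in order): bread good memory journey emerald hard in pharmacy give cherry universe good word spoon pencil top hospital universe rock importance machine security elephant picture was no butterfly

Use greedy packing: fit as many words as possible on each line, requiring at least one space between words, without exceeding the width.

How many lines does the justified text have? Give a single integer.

Line 1: ['bread', 'good'] (min_width=10, slack=2)
Line 2: ['memory'] (min_width=6, slack=6)
Line 3: ['journey'] (min_width=7, slack=5)
Line 4: ['emerald', 'hard'] (min_width=12, slack=0)
Line 5: ['in', 'pharmacy'] (min_width=11, slack=1)
Line 6: ['give', 'cherry'] (min_width=11, slack=1)
Line 7: ['universe'] (min_width=8, slack=4)
Line 8: ['good', 'word'] (min_width=9, slack=3)
Line 9: ['spoon', 'pencil'] (min_width=12, slack=0)
Line 10: ['top', 'hospital'] (min_width=12, slack=0)
Line 11: ['universe'] (min_width=8, slack=4)
Line 12: ['rock'] (min_width=4, slack=8)
Line 13: ['importance'] (min_width=10, slack=2)
Line 14: ['machine'] (min_width=7, slack=5)
Line 15: ['security'] (min_width=8, slack=4)
Line 16: ['elephant'] (min_width=8, slack=4)
Line 17: ['picture', 'was'] (min_width=11, slack=1)
Line 18: ['no', 'butterfly'] (min_width=12, slack=0)
Total lines: 18

Answer: 18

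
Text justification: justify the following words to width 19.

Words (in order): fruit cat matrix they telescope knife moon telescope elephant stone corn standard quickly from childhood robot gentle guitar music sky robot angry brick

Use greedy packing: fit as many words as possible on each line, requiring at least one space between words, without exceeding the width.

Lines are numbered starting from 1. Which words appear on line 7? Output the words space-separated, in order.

Answer: childhood robot

Derivation:
Line 1: ['fruit', 'cat', 'matrix'] (min_width=16, slack=3)
Line 2: ['they', 'telescope'] (min_width=14, slack=5)
Line 3: ['knife', 'moon'] (min_width=10, slack=9)
Line 4: ['telescope', 'elephant'] (min_width=18, slack=1)
Line 5: ['stone', 'corn', 'standard'] (min_width=19, slack=0)
Line 6: ['quickly', 'from'] (min_width=12, slack=7)
Line 7: ['childhood', 'robot'] (min_width=15, slack=4)
Line 8: ['gentle', 'guitar', 'music'] (min_width=19, slack=0)
Line 9: ['sky', 'robot', 'angry'] (min_width=15, slack=4)
Line 10: ['brick'] (min_width=5, slack=14)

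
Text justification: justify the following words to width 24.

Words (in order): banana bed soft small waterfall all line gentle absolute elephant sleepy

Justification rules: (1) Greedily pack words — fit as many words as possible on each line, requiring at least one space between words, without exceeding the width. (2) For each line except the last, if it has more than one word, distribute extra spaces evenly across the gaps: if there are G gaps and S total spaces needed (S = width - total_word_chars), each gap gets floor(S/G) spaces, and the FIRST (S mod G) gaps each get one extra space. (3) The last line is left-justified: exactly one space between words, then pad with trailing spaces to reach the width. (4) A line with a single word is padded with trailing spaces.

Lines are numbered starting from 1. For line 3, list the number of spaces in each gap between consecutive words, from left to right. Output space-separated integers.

Answer: 1 1

Derivation:
Line 1: ['banana', 'bed', 'soft', 'small'] (min_width=21, slack=3)
Line 2: ['waterfall', 'all', 'line'] (min_width=18, slack=6)
Line 3: ['gentle', 'absolute', 'elephant'] (min_width=24, slack=0)
Line 4: ['sleepy'] (min_width=6, slack=18)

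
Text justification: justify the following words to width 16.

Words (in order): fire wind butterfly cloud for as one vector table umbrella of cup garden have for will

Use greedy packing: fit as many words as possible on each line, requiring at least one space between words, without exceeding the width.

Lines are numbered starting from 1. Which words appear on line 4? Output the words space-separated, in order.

Answer: vector table

Derivation:
Line 1: ['fire', 'wind'] (min_width=9, slack=7)
Line 2: ['butterfly', 'cloud'] (min_width=15, slack=1)
Line 3: ['for', 'as', 'one'] (min_width=10, slack=6)
Line 4: ['vector', 'table'] (min_width=12, slack=4)
Line 5: ['umbrella', 'of', 'cup'] (min_width=15, slack=1)
Line 6: ['garden', 'have', 'for'] (min_width=15, slack=1)
Line 7: ['will'] (min_width=4, slack=12)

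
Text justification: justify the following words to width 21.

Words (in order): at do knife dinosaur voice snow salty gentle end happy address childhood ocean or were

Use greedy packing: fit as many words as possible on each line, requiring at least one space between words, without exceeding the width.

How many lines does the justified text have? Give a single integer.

Line 1: ['at', 'do', 'knife', 'dinosaur'] (min_width=20, slack=1)
Line 2: ['voice', 'snow', 'salty'] (min_width=16, slack=5)
Line 3: ['gentle', 'end', 'happy'] (min_width=16, slack=5)
Line 4: ['address', 'childhood'] (min_width=17, slack=4)
Line 5: ['ocean', 'or', 'were'] (min_width=13, slack=8)
Total lines: 5

Answer: 5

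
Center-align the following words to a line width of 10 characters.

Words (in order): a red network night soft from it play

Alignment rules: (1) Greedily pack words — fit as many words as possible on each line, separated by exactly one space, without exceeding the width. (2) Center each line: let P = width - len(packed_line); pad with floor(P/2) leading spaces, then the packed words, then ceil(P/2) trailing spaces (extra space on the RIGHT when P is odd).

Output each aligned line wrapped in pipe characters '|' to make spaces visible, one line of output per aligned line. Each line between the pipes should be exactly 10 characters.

Answer: |  a red   |
| network  |
|night soft|
| from it  |
|   play   |

Derivation:
Line 1: ['a', 'red'] (min_width=5, slack=5)
Line 2: ['network'] (min_width=7, slack=3)
Line 3: ['night', 'soft'] (min_width=10, slack=0)
Line 4: ['from', 'it'] (min_width=7, slack=3)
Line 5: ['play'] (min_width=4, slack=6)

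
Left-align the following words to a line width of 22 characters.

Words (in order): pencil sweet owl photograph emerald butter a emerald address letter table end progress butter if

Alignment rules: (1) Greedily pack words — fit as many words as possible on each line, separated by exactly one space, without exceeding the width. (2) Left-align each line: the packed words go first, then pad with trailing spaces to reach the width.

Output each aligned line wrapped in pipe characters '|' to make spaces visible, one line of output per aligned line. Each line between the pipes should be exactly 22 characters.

Answer: |pencil sweet owl      |
|photograph emerald    |
|butter a emerald      |
|address letter table  |
|end progress butter if|

Derivation:
Line 1: ['pencil', 'sweet', 'owl'] (min_width=16, slack=6)
Line 2: ['photograph', 'emerald'] (min_width=18, slack=4)
Line 3: ['butter', 'a', 'emerald'] (min_width=16, slack=6)
Line 4: ['address', 'letter', 'table'] (min_width=20, slack=2)
Line 5: ['end', 'progress', 'butter', 'if'] (min_width=22, slack=0)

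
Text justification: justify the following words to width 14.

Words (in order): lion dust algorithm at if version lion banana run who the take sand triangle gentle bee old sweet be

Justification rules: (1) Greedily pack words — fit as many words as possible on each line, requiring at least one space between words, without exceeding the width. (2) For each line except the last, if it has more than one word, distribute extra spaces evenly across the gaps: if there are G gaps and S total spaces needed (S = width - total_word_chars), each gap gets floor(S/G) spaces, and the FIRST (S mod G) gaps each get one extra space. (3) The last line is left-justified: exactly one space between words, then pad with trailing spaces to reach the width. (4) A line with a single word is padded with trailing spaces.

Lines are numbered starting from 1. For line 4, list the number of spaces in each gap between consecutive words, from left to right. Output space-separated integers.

Answer: 4

Derivation:
Line 1: ['lion', 'dust'] (min_width=9, slack=5)
Line 2: ['algorithm', 'at'] (min_width=12, slack=2)
Line 3: ['if', 'version'] (min_width=10, slack=4)
Line 4: ['lion', 'banana'] (min_width=11, slack=3)
Line 5: ['run', 'who', 'the'] (min_width=11, slack=3)
Line 6: ['take', 'sand'] (min_width=9, slack=5)
Line 7: ['triangle'] (min_width=8, slack=6)
Line 8: ['gentle', 'bee', 'old'] (min_width=14, slack=0)
Line 9: ['sweet', 'be'] (min_width=8, slack=6)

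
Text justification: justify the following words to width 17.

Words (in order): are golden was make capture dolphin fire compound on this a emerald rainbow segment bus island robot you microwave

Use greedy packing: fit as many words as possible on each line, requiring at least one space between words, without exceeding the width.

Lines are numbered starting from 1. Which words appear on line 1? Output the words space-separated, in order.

Line 1: ['are', 'golden', 'was'] (min_width=14, slack=3)
Line 2: ['make', 'capture'] (min_width=12, slack=5)
Line 3: ['dolphin', 'fire'] (min_width=12, slack=5)
Line 4: ['compound', 'on', 'this'] (min_width=16, slack=1)
Line 5: ['a', 'emerald', 'rainbow'] (min_width=17, slack=0)
Line 6: ['segment', 'bus'] (min_width=11, slack=6)
Line 7: ['island', 'robot', 'you'] (min_width=16, slack=1)
Line 8: ['microwave'] (min_width=9, slack=8)

Answer: are golden was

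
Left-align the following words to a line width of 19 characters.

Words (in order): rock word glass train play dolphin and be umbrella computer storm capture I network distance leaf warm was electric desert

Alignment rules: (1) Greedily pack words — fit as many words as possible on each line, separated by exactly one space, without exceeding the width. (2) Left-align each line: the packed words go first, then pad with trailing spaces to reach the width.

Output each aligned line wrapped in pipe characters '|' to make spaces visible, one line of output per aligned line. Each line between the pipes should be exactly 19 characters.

Answer: |rock word glass    |
|train play dolphin |
|and be umbrella    |
|computer storm     |
|capture I network  |
|distance leaf warm |
|was electric desert|

Derivation:
Line 1: ['rock', 'word', 'glass'] (min_width=15, slack=4)
Line 2: ['train', 'play', 'dolphin'] (min_width=18, slack=1)
Line 3: ['and', 'be', 'umbrella'] (min_width=15, slack=4)
Line 4: ['computer', 'storm'] (min_width=14, slack=5)
Line 5: ['capture', 'I', 'network'] (min_width=17, slack=2)
Line 6: ['distance', 'leaf', 'warm'] (min_width=18, slack=1)
Line 7: ['was', 'electric', 'desert'] (min_width=19, slack=0)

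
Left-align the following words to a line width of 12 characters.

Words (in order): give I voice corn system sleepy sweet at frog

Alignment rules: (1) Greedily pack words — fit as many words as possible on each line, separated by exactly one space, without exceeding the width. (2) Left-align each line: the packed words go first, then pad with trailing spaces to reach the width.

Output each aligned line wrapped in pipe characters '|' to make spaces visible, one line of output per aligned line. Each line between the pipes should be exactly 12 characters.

Line 1: ['give', 'I', 'voice'] (min_width=12, slack=0)
Line 2: ['corn', 'system'] (min_width=11, slack=1)
Line 3: ['sleepy', 'sweet'] (min_width=12, slack=0)
Line 4: ['at', 'frog'] (min_width=7, slack=5)

Answer: |give I voice|
|corn system |
|sleepy sweet|
|at frog     |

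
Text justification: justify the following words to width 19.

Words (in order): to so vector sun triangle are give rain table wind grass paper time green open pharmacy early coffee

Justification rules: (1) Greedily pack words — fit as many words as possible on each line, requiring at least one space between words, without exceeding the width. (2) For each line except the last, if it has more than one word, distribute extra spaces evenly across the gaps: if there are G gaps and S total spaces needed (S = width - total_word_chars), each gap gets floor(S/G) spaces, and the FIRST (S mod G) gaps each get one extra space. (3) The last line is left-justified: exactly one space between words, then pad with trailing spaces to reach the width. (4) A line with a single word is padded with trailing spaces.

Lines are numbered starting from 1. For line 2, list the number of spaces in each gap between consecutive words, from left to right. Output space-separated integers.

Line 1: ['to', 'so', 'vector', 'sun'] (min_width=16, slack=3)
Line 2: ['triangle', 'are', 'give'] (min_width=17, slack=2)
Line 3: ['rain', 'table', 'wind'] (min_width=15, slack=4)
Line 4: ['grass', 'paper', 'time'] (min_width=16, slack=3)
Line 5: ['green', 'open', 'pharmacy'] (min_width=19, slack=0)
Line 6: ['early', 'coffee'] (min_width=12, slack=7)

Answer: 2 2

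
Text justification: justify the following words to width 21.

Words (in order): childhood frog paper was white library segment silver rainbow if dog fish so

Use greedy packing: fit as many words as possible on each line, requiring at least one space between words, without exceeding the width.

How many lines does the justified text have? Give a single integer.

Line 1: ['childhood', 'frog', 'paper'] (min_width=20, slack=1)
Line 2: ['was', 'white', 'library'] (min_width=17, slack=4)
Line 3: ['segment', 'silver'] (min_width=14, slack=7)
Line 4: ['rainbow', 'if', 'dog', 'fish'] (min_width=19, slack=2)
Line 5: ['so'] (min_width=2, slack=19)
Total lines: 5

Answer: 5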